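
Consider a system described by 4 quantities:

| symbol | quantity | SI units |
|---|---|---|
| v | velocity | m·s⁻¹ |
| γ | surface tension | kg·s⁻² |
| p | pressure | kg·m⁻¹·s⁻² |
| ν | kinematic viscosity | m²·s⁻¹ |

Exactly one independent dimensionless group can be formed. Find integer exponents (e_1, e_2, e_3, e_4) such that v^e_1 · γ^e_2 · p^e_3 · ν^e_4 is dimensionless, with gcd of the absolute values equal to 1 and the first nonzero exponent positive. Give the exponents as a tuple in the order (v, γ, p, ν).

M: e_1·(0) + e_2·(1) + e_3·(1) + e_4·(0) = 0
L: e_1·(1) + e_2·(0) + e_3·(-1) + e_4·(2) = 0
T: e_1·(-1) + e_2·(-2) + e_3·(-2) + e_4·(-1) = 0
Solving this homogeneous linear system for the smallest-integer solution (first nonzero entry positive) gives (1, 1, -1, -1).

(1, 1, -1, -1)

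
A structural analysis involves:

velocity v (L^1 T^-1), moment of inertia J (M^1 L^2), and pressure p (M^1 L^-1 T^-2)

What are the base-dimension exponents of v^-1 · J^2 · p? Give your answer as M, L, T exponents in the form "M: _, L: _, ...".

Collect each base-dimension exponent across the product:
  M: −(0) + 2·(1) + (1) = 3
  L: −(1) + 2·(2) + (-1) = 2
  T: −(-1) + 2·(0) + (-2) = -1
So the dimensions are [M³ L² T⁻¹].

M: 3, L: 2, T: -1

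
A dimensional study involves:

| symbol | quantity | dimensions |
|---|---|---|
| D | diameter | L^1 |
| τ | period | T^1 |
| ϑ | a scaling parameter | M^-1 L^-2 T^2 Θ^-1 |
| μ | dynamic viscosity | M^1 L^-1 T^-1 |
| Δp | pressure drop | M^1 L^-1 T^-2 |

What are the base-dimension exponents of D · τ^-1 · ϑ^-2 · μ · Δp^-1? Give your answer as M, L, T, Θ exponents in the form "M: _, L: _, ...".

M: 2, L: 5, T: -4, Θ: 2

Collect each base-dimension exponent across the product:
  M: (0) − (0) − 2·(-1) + (1) − (1) = 2
  L: (1) − (0) − 2·(-2) + (-1) − (-1) = 5
  T: (0) − (1) − 2·(2) + (-1) − (-2) = -4
  Θ: (0) − (0) − 2·(-1) + (0) − (0) = 2
So the dimensions are [M² L⁵ T⁻⁴ Θ²].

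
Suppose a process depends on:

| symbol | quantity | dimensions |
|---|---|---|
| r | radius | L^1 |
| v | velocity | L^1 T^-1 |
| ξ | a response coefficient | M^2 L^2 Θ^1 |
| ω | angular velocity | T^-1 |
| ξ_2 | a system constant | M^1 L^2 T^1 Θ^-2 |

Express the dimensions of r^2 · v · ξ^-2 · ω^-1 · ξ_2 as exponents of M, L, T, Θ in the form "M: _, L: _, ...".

Collect each base-dimension exponent across the product:
  M: 2·(0) + (0) − 2·(2) − (0) + (1) = -3
  L: 2·(1) + (1) − 2·(2) − (0) + (2) = 1
  T: 2·(0) + (-1) − 2·(0) − (-1) + (1) = 1
  Θ: 2·(0) + (0) − 2·(1) − (0) + (-2) = -4
So the dimensions are [M⁻³ L T Θ⁻⁴].

M: -3, L: 1, T: 1, Θ: -4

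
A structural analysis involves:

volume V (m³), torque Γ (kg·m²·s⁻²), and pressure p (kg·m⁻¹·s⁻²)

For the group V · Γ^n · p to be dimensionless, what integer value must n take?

-1

Balance the M exponent: (1)·n from Γ, plus (0) + (1) = 1 from the rest, must sum to zero.
n + 1 = 0, so n = -1.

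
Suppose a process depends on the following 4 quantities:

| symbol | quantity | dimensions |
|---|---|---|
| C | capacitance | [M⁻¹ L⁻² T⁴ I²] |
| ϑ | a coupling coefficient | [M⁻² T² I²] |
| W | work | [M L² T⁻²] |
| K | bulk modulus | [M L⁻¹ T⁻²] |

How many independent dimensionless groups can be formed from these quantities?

0

There are 4 variables and 4 base dimensions (M, L, T, I).
The dimension matrix has rank 4.
Independent dimensionless groups: 4 − 4 = 0.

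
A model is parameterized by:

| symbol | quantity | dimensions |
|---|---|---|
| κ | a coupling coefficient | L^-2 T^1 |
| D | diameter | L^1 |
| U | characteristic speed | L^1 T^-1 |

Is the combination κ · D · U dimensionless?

Sum the exponent of each base dimension across the product:
  M: [κ]_M + [D]_M + [U]_M = (0) + (0) + (0) = 0
  L: [κ]_L + [D]_L + [U]_L = (-2) + (1) + (1) = 0
  T: [κ]_T + [D]_T + [U]_T = (1) + (0) + (-1) = 0
All base exponents vanish — dimensionless.

yes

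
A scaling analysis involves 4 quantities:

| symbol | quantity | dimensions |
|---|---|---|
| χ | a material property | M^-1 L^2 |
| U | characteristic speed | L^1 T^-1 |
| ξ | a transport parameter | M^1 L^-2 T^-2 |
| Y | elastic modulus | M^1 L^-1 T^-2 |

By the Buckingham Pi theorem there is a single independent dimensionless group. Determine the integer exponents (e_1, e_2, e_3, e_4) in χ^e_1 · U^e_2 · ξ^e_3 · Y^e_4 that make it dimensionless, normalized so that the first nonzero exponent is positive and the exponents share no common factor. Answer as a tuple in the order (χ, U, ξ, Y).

(1, -2, -1, 2)

M: e_1·(-1) + e_2·(0) + e_3·(1) + e_4·(1) = 0
L: e_1·(2) + e_2·(1) + e_3·(-2) + e_4·(-1) = 0
T: e_1·(0) + e_2·(-1) + e_3·(-2) + e_4·(-2) = 0
Solving this homogeneous linear system for the smallest-integer solution (first nonzero entry positive) gives (1, -2, -1, 2).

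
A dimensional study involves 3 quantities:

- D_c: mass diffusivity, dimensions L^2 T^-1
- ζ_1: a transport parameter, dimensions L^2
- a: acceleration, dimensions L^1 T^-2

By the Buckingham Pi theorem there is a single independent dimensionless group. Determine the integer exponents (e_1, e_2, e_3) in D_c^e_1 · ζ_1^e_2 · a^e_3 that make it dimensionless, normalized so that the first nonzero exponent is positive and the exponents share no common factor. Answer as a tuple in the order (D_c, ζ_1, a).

L: e_1·(2) + e_2·(2) + e_3·(1) = 0
T: e_1·(-1) + e_2·(0) + e_3·(-2) = 0
Solving this homogeneous linear system for the smallest-integer solution (first nonzero entry positive) gives (4, -3, -2).

(4, -3, -2)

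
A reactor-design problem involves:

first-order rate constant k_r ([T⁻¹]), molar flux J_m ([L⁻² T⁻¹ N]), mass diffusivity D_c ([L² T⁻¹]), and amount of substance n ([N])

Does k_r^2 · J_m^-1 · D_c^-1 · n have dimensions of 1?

yes

Sum the exponent of each base dimension across the product:
  M: 2·[k_r]_M − [J_m]_M − [D_c]_M + [n]_M = 2·(0) − (0) − (0) + (0) = 0
  L: 2·[k_r]_L − [J_m]_L − [D_c]_L + [n]_L = 2·(0) − (-2) − (2) + (0) = 0
  T: 2·[k_r]_T − [J_m]_T − [D_c]_T + [n]_T = 2·(-1) − (-1) − (-1) + (0) = 0
  N: 2·[k_r]_N − [J_m]_N − [D_c]_N + [n]_N = 2·(0) − (1) − (0) + (1) = 0
All base exponents vanish — dimensionless.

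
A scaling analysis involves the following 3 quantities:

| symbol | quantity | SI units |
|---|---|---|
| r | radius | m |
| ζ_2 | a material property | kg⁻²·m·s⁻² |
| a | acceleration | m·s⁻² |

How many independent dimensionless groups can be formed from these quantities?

0

There are 3 variables and 3 base dimensions (M, L, T).
The dimension matrix has rank 3.
Independent dimensionless groups: 3 − 3 = 0.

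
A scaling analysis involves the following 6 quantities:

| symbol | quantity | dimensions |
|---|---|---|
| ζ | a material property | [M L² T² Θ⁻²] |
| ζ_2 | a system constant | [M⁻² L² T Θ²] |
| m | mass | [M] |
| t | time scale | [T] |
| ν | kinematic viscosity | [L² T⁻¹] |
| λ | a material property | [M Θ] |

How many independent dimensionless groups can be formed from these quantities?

2

There are 6 variables and 4 base dimensions (M, L, T, Θ).
The dimension matrix has rank 4.
Independent dimensionless groups: 6 − 4 = 2.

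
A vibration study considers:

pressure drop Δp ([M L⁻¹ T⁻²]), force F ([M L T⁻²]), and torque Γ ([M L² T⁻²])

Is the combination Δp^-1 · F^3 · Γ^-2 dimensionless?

Sum the exponent of each base dimension across the product:
  M: −[Δp]_M + 3·[F]_M − 2·[Γ]_M = −(1) + 3·(1) − 2·(1) = 0
  L: −[Δp]_L + 3·[F]_L − 2·[Γ]_L = −(-1) + 3·(1) − 2·(2) = 0
  T: −[Δp]_T + 3·[F]_T − 2·[Γ]_T = −(-2) + 3·(-2) − 2·(-2) = 0
All base exponents vanish — dimensionless.

yes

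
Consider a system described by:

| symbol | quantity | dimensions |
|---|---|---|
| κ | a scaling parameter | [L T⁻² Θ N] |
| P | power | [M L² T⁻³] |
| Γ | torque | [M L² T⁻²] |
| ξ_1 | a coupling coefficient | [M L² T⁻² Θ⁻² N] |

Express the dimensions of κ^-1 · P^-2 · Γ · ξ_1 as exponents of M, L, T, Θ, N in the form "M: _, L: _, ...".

Collect each base-dimension exponent across the product:
  M: −(0) − 2·(1) + (1) + (1) = 0
  L: −(1) − 2·(2) + (2) + (2) = -1
  T: −(-2) − 2·(-3) + (-2) + (-2) = 4
  Θ: −(1) − 2·(0) + (0) + (-2) = -3
  N: −(1) − 2·(0) + (0) + (1) = 0
So the dimensions are [L⁻¹ T⁴ Θ⁻³].

M: 0, L: -1, T: 4, Θ: -3, N: 0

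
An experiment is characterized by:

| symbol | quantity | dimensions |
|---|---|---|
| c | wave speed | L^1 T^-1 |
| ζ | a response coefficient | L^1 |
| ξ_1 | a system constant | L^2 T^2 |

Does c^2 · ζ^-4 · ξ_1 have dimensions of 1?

yes

Sum the exponent of each base dimension across the product:
  L: 2·[c]_L − 4·[ζ]_L + [ξ_1]_L = 2·(1) − 4·(1) + (2) = 0
  T: 2·[c]_T − 4·[ζ]_T + [ξ_1]_T = 2·(-1) − 4·(0) + (2) = 0
All base exponents vanish — dimensionless.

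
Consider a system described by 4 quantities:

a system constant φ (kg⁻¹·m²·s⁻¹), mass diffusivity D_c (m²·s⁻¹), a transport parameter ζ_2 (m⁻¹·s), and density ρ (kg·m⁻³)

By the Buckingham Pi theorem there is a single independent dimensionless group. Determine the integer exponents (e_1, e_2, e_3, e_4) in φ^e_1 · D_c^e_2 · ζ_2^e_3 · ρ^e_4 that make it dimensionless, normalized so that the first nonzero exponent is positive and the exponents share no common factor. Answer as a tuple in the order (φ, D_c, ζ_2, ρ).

(1, 2, 3, 1)

M: e_1·(-1) + e_2·(0) + e_3·(0) + e_4·(1) = 0
L: e_1·(2) + e_2·(2) + e_3·(-1) + e_4·(-3) = 0
T: e_1·(-1) + e_2·(-1) + e_3·(1) + e_4·(0) = 0
Solving this homogeneous linear system for the smallest-integer solution (first nonzero entry positive) gives (1, 2, 3, 1).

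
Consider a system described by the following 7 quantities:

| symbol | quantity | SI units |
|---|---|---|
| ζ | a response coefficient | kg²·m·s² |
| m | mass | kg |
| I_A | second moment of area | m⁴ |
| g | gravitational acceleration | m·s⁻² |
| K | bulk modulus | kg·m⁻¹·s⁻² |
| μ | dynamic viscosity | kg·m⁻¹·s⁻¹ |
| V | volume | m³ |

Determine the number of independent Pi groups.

4

There are 7 variables and 3 base dimensions (M, L, T).
The dimension matrix has rank 3.
Independent dimensionless groups: 7 − 3 = 4.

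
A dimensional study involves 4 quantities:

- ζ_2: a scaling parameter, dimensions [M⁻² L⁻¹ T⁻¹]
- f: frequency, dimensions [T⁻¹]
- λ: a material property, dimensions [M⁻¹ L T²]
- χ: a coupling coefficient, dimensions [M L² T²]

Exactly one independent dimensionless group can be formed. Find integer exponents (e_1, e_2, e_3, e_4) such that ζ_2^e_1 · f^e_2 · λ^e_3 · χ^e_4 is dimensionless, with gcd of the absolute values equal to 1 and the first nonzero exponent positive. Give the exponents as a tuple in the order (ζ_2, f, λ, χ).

(1, -1, -1, 1)

M: e_1·(-2) + e_2·(0) + e_3·(-1) + e_4·(1) = 0
L: e_1·(-1) + e_2·(0) + e_3·(1) + e_4·(2) = 0
T: e_1·(-1) + e_2·(-1) + e_3·(2) + e_4·(2) = 0
Solving this homogeneous linear system for the smallest-integer solution (first nonzero entry positive) gives (1, -1, -1, 1).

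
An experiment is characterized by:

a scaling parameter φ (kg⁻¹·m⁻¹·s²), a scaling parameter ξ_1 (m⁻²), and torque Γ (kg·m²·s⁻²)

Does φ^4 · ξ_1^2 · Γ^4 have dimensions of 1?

yes

Sum the exponent of each base dimension across the product:
  M: 4·[φ]_M + 2·[ξ_1]_M + 4·[Γ]_M = 4·(-1) + 2·(0) + 4·(1) = 0
  L: 4·[φ]_L + 2·[ξ_1]_L + 4·[Γ]_L = 4·(-1) + 2·(-2) + 4·(2) = 0
  T: 4·[φ]_T + 2·[ξ_1]_T + 4·[Γ]_T = 4·(2) + 2·(0) + 4·(-2) = 0
All base exponents vanish — dimensionless.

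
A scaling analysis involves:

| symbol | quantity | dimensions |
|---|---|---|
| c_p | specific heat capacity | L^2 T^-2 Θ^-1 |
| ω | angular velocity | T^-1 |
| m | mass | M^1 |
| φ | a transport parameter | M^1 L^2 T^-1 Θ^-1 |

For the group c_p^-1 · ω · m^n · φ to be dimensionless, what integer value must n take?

Balance the M exponent: (1)·n from m, plus −(0) + (0) + (1) = 1 from the rest, must sum to zero.
n + 1 = 0, so n = -1.

-1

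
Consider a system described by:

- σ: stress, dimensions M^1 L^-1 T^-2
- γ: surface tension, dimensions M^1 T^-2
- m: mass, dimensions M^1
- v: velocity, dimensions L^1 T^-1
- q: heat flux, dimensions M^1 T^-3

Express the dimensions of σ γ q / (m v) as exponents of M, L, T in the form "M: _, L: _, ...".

Collect each base-dimension exponent across the product:
  M: (1) + (1) − (1) − (0) + (1) = 2
  L: (-1) + (0) − (0) − (1) + (0) = -2
  T: (-2) + (-2) − (0) − (-1) + (-3) = -6
So the dimensions are [M² L⁻² T⁻⁶].

M: 2, L: -2, T: -6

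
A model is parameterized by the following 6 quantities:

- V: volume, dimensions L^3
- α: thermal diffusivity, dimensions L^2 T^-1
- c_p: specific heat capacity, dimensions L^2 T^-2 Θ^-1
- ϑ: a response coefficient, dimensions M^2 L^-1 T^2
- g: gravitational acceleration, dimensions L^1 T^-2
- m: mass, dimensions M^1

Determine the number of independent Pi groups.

2

There are 6 variables and 4 base dimensions (M, L, T, Θ).
The dimension matrix has rank 4.
Independent dimensionless groups: 6 − 4 = 2.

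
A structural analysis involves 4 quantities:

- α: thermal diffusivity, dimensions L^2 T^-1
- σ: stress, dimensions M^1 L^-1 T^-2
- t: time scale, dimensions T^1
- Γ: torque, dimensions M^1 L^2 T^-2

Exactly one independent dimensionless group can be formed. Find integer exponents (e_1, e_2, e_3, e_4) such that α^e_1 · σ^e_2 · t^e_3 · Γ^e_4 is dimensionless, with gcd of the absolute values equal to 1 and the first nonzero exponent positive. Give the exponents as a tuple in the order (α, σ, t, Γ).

(3, 2, 3, -2)

M: e_1·(0) + e_2·(1) + e_3·(0) + e_4·(1) = 0
L: e_1·(2) + e_2·(-1) + e_3·(0) + e_4·(2) = 0
T: e_1·(-1) + e_2·(-2) + e_3·(1) + e_4·(-2) = 0
Solving this homogeneous linear system for the smallest-integer solution (first nonzero entry positive) gives (3, 2, 3, -2).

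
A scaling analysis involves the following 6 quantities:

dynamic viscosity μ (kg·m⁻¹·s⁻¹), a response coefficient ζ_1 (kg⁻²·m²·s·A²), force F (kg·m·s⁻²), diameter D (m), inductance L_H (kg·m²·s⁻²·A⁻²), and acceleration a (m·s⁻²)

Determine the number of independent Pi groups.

There are 6 variables and 4 base dimensions (M, L, T, I).
The dimension matrix has rank 4.
Independent dimensionless groups: 6 − 4 = 2.

2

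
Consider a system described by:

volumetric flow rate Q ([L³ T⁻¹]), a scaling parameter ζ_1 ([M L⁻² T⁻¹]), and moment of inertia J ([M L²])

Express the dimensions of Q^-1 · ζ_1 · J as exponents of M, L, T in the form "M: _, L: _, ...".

M: 2, L: -3, T: 0

Collect each base-dimension exponent across the product:
  M: −(0) + (1) + (1) = 2
  L: −(3) + (-2) + (2) = -3
  T: −(-1) + (-1) + (0) = 0
So the dimensions are [M² L⁻³].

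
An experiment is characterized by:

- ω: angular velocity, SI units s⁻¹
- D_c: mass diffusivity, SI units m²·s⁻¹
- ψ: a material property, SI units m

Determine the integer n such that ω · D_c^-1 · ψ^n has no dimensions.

Balance the L exponent: (1)·n from ψ, plus (0) − (2) = -2 from the rest, must sum to zero.
n − 2 = 0, so n = 2.

2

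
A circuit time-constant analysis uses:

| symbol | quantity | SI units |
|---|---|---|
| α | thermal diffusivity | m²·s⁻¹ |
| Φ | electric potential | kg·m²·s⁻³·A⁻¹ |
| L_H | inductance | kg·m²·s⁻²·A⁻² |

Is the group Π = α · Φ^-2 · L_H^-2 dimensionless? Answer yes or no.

Sum the exponent of each base dimension across the product:
  M: [α]_M − 2·[Φ]_M − 2·[L_H]_M = (0) − 2·(1) − 2·(1) = -4
  L: [α]_L − 2·[Φ]_L − 2·[L_H]_L = (2) − 2·(2) − 2·(2) = -6
  T: [α]_T − 2·[Φ]_T − 2·[L_H]_T = (-1) − 2·(-3) − 2·(-2) = 9
  I: [α]_I − 2·[Φ]_I − 2·[L_H]_I = (0) − 2·(-1) − 2·(-2) = 6
Net dimensions [M⁻⁴ L⁻⁶ T⁹ I⁶] ≠ [1] — not dimensionless.

no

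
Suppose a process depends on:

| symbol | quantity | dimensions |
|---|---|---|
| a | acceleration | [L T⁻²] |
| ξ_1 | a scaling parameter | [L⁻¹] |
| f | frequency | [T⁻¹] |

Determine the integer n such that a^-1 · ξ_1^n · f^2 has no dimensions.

Balance the L exponent: (-1)·n from ξ_1, plus −(1) + 2·(0) = -1 from the rest, must sum to zero.
−n − 1 = 0, so n = -1.

-1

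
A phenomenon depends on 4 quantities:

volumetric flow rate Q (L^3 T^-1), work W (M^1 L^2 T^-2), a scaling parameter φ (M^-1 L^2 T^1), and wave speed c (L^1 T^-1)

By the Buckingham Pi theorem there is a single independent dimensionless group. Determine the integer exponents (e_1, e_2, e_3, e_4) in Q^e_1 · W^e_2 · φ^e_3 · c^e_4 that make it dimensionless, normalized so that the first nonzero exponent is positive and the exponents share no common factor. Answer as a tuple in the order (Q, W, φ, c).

M: e_1·(0) + e_2·(1) + e_3·(-1) + e_4·(0) = 0
L: e_1·(3) + e_2·(2) + e_3·(2) + e_4·(1) = 0
T: e_1·(-1) + e_2·(-2) + e_3·(1) + e_4·(-1) = 0
Solving this homogeneous linear system for the smallest-integer solution (first nonzero entry positive) gives (3, -2, -2, -1).

(3, -2, -2, -1)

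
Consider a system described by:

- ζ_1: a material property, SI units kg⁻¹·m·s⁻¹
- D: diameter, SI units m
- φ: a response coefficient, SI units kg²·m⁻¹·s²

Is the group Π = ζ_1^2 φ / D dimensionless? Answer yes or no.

Sum the exponent of each base dimension across the product:
  M: 2·[ζ_1]_M − [D]_M + [φ]_M = 2·(-1) − (0) + (2) = 0
  L: 2·[ζ_1]_L − [D]_L + [φ]_L = 2·(1) − (1) + (-1) = 0
  T: 2·[ζ_1]_T − [D]_T + [φ]_T = 2·(-1) − (0) + (2) = 0
All base exponents vanish — dimensionless.

yes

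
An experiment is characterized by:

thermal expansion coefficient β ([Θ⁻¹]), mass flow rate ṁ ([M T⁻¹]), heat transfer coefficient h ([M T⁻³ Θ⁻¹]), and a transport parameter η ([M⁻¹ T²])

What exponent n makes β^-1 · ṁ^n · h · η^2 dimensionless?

1

Balance the M exponent: (1)·n from ṁ, plus −(0) + (1) + 2·(-1) = -1 from the rest, must sum to zero.
n − 1 = 0, so n = 1.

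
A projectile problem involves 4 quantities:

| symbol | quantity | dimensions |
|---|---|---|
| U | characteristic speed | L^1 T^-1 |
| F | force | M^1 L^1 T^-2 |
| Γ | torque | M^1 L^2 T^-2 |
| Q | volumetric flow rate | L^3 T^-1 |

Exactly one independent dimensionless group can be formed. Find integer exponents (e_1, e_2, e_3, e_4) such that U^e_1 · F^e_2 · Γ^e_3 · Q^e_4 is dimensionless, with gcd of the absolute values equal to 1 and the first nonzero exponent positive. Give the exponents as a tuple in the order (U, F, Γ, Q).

(1, -2, 2, -1)

M: e_1·(0) + e_2·(1) + e_3·(1) + e_4·(0) = 0
L: e_1·(1) + e_2·(1) + e_3·(2) + e_4·(3) = 0
T: e_1·(-1) + e_2·(-2) + e_3·(-2) + e_4·(-1) = 0
Solving this homogeneous linear system for the smallest-integer solution (first nonzero entry positive) gives (1, -2, 2, -1).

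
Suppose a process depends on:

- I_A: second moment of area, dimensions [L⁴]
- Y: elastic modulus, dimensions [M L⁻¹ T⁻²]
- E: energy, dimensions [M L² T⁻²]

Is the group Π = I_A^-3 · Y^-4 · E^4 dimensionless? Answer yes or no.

Sum the exponent of each base dimension across the product:
  M: −3·[I_A]_M − 4·[Y]_M + 4·[E]_M = −3·(0) − 4·(1) + 4·(1) = 0
  L: −3·[I_A]_L − 4·[Y]_L + 4·[E]_L = −3·(4) − 4·(-1) + 4·(2) = 0
  T: −3·[I_A]_T − 4·[Y]_T + 4·[E]_T = −3·(0) − 4·(-2) + 4·(-2) = 0
All base exponents vanish — dimensionless.

yes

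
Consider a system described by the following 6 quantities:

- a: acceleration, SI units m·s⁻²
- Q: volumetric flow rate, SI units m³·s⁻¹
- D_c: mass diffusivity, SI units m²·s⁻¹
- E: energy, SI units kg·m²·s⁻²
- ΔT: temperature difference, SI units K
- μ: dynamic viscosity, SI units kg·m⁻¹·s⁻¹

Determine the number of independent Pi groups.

2

There are 6 variables and 4 base dimensions (M, L, T, Θ).
The dimension matrix has rank 4.
Independent dimensionless groups: 6 − 4 = 2.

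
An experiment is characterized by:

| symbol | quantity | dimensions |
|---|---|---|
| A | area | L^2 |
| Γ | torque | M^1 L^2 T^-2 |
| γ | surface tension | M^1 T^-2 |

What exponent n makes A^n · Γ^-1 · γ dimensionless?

Balance the L exponent: (2)·n from A, plus −(2) + (0) = -2 from the rest, must sum to zero.
2n − 2 = 0, so n = 1.

1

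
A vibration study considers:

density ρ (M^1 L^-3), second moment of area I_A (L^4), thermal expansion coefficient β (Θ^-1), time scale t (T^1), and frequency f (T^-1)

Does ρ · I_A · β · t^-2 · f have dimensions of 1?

Sum the exponent of each base dimension across the product:
  M: [ρ]_M + [I_A]_M + [β]_M − 2·[t]_M + [f]_M = (1) + (0) + (0) − 2·(0) + (0) = 1
  L: [ρ]_L + [I_A]_L + [β]_L − 2·[t]_L + [f]_L = (-3) + (4) + (0) − 2·(0) + (0) = 1
  T: [ρ]_T + [I_A]_T + [β]_T − 2·[t]_T + [f]_T = (0) + (0) + (0) − 2·(1) + (-1) = -3
  Θ: [ρ]_Θ + [I_A]_Θ + [β]_Θ − 2·[t]_Θ + [f]_Θ = (0) + (0) + (-1) − 2·(0) + (0) = -1
Net dimensions [M L T⁻³ Θ⁻¹] ≠ [1] — not dimensionless.

no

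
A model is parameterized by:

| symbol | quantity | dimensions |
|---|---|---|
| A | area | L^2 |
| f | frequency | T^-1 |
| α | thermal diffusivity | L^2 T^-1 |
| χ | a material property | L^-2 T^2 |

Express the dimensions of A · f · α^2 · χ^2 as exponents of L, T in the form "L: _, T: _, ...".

Collect each base-dimension exponent across the product:
  L: (2) + (0) + 2·(2) + 2·(-2) = 2
  T: (0) + (-1) + 2·(-1) + 2·(2) = 1
So the dimensions are [L² T].

L: 2, T: 1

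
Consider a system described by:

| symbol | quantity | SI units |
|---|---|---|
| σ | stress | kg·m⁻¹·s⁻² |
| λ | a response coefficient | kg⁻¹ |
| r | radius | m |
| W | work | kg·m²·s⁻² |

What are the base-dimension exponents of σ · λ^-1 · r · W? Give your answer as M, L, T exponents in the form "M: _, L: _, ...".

M: 3, L: 2, T: -4

Collect each base-dimension exponent across the product:
  M: (1) − (-1) + (0) + (1) = 3
  L: (-1) − (0) + (1) + (2) = 2
  T: (-2) − (0) + (0) + (-2) = -4
So the dimensions are [M³ L² T⁻⁴].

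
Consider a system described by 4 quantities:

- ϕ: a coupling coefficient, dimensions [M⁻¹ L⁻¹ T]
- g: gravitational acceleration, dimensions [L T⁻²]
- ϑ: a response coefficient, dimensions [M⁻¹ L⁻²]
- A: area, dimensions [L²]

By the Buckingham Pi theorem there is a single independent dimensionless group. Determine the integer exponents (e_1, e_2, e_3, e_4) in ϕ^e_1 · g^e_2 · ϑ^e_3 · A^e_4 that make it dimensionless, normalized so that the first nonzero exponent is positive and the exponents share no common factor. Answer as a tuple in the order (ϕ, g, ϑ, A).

(4, 2, -4, -3)

M: e_1·(-1) + e_2·(0) + e_3·(-1) + e_4·(0) = 0
L: e_1·(-1) + e_2·(1) + e_3·(-2) + e_4·(2) = 0
T: e_1·(1) + e_2·(-2) + e_3·(0) + e_4·(0) = 0
Solving this homogeneous linear system for the smallest-integer solution (first nonzero entry positive) gives (4, 2, -4, -3).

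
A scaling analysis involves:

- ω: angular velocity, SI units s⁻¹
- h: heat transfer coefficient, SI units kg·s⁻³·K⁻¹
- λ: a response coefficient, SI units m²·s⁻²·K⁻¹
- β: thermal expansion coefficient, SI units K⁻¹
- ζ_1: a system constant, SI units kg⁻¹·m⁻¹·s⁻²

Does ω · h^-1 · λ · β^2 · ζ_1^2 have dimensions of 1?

Sum the exponent of each base dimension across the product:
  M: [ω]_M − [h]_M + [λ]_M + 2·[β]_M + 2·[ζ_1]_M = (0) − (1) + (0) + 2·(0) + 2·(-1) = -3
  L: [ω]_L − [h]_L + [λ]_L + 2·[β]_L + 2·[ζ_1]_L = (0) − (0) + (2) + 2·(0) + 2·(-1) = 0
  T: [ω]_T − [h]_T + [λ]_T + 2·[β]_T + 2·[ζ_1]_T = (-1) − (-3) + (-2) + 2·(0) + 2·(-2) = -4
  Θ: [ω]_Θ − [h]_Θ + [λ]_Θ + 2·[β]_Θ + 2·[ζ_1]_Θ = (0) − (-1) + (-1) + 2·(-1) + 2·(0) = -2
Net dimensions [M⁻³ T⁻⁴ Θ⁻²] ≠ [1] — not dimensionless.

no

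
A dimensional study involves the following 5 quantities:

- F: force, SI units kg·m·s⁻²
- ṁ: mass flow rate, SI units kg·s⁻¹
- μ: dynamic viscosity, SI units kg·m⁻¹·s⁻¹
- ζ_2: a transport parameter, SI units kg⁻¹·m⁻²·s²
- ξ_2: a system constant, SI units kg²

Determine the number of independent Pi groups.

2

There are 5 variables and 3 base dimensions (M, L, T).
The dimension matrix has rank 3.
Independent dimensionless groups: 5 − 3 = 2.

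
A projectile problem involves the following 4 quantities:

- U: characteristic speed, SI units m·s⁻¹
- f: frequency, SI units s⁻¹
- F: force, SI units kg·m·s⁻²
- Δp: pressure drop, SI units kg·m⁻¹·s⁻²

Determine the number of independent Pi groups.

1

There are 4 variables and 3 base dimensions (M, L, T).
The dimension matrix has rank 3.
Independent dimensionless groups: 4 − 3 = 1.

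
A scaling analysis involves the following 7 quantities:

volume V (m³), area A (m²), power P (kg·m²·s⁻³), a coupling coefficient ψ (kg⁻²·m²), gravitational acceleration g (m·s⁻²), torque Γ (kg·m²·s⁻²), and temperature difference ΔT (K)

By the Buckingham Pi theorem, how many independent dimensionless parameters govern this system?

3

There are 7 variables and 4 base dimensions (M, L, T, Θ).
The dimension matrix has rank 4.
Independent dimensionless groups: 7 − 4 = 3.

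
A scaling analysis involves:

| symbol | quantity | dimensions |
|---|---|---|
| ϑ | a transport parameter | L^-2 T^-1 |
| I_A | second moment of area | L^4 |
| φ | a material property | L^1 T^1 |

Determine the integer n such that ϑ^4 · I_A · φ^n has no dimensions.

4

Balance the L exponent: (1)·n from φ, plus 4·(-2) + (4) = -4 from the rest, must sum to zero.
n − 4 = 0, so n = 4.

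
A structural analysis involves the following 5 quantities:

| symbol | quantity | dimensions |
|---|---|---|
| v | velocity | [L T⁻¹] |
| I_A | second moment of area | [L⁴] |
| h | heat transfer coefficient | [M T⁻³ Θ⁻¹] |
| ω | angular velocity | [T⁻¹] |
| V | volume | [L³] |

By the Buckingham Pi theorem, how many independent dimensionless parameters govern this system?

There are 5 variables and 4 base dimensions (M, L, T, Θ).
The dimension matrix has rank 3 (less than 4: the dimension vectors are linearly dependent).
Independent dimensionless groups: 5 − 3 = 2.

2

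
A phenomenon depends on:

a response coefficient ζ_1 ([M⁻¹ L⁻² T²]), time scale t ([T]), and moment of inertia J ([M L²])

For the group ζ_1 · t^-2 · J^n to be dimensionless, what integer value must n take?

1

Balance the M exponent: (1)·n from J, plus (-1) − 2·(0) = -1 from the rest, must sum to zero.
n − 1 = 0, so n = 1.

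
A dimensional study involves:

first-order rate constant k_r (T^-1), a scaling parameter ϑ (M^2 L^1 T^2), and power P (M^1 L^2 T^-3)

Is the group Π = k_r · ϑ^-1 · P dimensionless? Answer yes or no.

Sum the exponent of each base dimension across the product:
  M: [k_r]_M − [ϑ]_M + [P]_M = (0) − (2) + (1) = -1
  L: [k_r]_L − [ϑ]_L + [P]_L = (0) − (1) + (2) = 1
  T: [k_r]_T − [ϑ]_T + [P]_T = (-1) − (2) + (-3) = -6
Net dimensions [M⁻¹ L T⁻⁶] ≠ [1] — not dimensionless.

no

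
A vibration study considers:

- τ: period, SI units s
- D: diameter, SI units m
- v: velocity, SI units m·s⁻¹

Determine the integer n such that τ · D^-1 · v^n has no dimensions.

1

Balance the L exponent: (1)·n from v, plus (0) − (1) = -1 from the rest, must sum to zero.
n − 1 = 0, so n = 1.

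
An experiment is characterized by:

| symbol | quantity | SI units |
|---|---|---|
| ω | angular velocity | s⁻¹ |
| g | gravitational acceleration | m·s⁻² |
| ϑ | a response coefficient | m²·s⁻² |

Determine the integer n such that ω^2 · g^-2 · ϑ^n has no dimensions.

1

Balance the L exponent: (2)·n from ϑ, plus 2·(0) − 2·(1) = -2 from the rest, must sum to zero.
2n − 2 = 0, so n = 1.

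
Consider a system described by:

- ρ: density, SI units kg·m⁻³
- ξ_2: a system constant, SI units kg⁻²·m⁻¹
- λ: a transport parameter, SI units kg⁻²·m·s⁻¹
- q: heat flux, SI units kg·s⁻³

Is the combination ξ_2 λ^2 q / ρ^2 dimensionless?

no

Sum the exponent of each base dimension across the product:
  M: −2·[ρ]_M + [ξ_2]_M + 2·[λ]_M + [q]_M = −2·(1) + (-2) + 2·(-2) + (1) = -7
  L: −2·[ρ]_L + [ξ_2]_L + 2·[λ]_L + [q]_L = −2·(-3) + (-1) + 2·(1) + (0) = 7
  T: −2·[ρ]_T + [ξ_2]_T + 2·[λ]_T + [q]_T = −2·(0) + (0) + 2·(-1) + (-3) = -5
Net dimensions [M⁻⁷ L⁷ T⁻⁵] ≠ [1] — not dimensionless.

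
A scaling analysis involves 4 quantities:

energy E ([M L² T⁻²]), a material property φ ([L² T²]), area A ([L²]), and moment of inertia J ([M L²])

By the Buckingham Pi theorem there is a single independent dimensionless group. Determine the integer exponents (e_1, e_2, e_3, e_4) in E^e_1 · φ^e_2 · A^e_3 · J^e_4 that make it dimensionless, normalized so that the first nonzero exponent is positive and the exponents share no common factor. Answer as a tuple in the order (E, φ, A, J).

(1, 1, -1, -1)

M: e_1·(1) + e_2·(0) + e_3·(0) + e_4·(1) = 0
L: e_1·(2) + e_2·(2) + e_3·(2) + e_4·(2) = 0
T: e_1·(-2) + e_2·(2) + e_3·(0) + e_4·(0) = 0
Solving this homogeneous linear system for the smallest-integer solution (first nonzero entry positive) gives (1, 1, -1, -1).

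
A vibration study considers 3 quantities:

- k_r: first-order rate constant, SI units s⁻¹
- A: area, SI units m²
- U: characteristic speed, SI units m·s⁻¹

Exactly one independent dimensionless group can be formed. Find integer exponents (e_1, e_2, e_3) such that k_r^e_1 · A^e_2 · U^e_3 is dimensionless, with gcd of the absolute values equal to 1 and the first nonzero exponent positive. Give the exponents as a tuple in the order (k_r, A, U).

(2, 1, -2)

L: e_1·(0) + e_2·(2) + e_3·(1) = 0
T: e_1·(-1) + e_2·(0) + e_3·(-1) = 0
Solving this homogeneous linear system for the smallest-integer solution (first nonzero entry positive) gives (2, 1, -2).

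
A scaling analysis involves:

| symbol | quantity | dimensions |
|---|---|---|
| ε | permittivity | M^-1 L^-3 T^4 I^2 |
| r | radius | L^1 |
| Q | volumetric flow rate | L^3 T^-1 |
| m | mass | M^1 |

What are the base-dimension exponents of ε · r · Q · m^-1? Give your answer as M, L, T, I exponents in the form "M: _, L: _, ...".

M: -2, L: 1, T: 3, I: 2

Collect each base-dimension exponent across the product:
  M: (-1) + (0) + (0) − (1) = -2
  L: (-3) + (1) + (3) − (0) = 1
  T: (4) + (0) + (-1) − (0) = 3
  I: (2) + (0) + (0) − (0) = 2
So the dimensions are [M⁻² L T³ I²].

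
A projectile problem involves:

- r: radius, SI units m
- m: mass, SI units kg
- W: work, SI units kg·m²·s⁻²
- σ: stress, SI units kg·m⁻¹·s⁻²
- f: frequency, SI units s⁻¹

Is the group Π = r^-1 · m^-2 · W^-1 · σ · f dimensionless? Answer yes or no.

Sum the exponent of each base dimension across the product:
  M: −[r]_M − 2·[m]_M − [W]_M + [σ]_M + [f]_M = −(0) − 2·(1) − (1) + (1) + (0) = -2
  L: −[r]_L − 2·[m]_L − [W]_L + [σ]_L + [f]_L = −(1) − 2·(0) − (2) + (-1) + (0) = -4
  T: −[r]_T − 2·[m]_T − [W]_T + [σ]_T + [f]_T = −(0) − 2·(0) − (-2) + (-2) + (-1) = -1
Net dimensions [M⁻² L⁻⁴ T⁻¹] ≠ [1] — not dimensionless.

no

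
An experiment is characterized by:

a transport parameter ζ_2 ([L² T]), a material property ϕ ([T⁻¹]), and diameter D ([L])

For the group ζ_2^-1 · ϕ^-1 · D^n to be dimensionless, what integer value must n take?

2

Balance the L exponent: (1)·n from D, plus −(2) − (0) = -2 from the rest, must sum to zero.
n − 2 = 0, so n = 2.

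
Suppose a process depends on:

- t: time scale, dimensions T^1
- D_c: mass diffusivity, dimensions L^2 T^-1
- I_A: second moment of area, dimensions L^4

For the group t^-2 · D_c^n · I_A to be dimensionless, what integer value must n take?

-2

Balance the L exponent: (2)·n from D_c, plus −2·(0) + (4) = 4 from the rest, must sum to zero.
2n + 4 = 0, so n = -2.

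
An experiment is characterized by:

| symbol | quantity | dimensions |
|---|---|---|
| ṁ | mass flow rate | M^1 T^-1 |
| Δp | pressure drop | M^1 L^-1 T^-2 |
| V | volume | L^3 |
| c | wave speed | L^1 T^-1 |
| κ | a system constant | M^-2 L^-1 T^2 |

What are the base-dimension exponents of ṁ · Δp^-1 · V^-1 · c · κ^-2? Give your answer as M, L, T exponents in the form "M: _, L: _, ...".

M: 4, L: 1, T: -4

Collect each base-dimension exponent across the product:
  M: (1) − (1) − (0) + (0) − 2·(-2) = 4
  L: (0) − (-1) − (3) + (1) − 2·(-1) = 1
  T: (-1) − (-2) − (0) + (-1) − 2·(2) = -4
So the dimensions are [M⁴ L T⁻⁴].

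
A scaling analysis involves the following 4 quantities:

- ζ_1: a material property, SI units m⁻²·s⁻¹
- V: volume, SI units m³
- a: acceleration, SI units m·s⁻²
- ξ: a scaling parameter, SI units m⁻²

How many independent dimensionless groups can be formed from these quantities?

2

There are 4 variables and 2 base dimensions (L, T).
The dimension matrix has rank 2.
Independent dimensionless groups: 4 − 2 = 2.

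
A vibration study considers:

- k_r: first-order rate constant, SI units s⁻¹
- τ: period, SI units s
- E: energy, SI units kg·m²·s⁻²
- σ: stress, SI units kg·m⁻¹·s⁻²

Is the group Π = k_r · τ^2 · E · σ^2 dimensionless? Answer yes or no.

no

Sum the exponent of each base dimension across the product:
  M: [k_r]_M + 2·[τ]_M + [E]_M + 2·[σ]_M = (0) + 2·(0) + (1) + 2·(1) = 3
  L: [k_r]_L + 2·[τ]_L + [E]_L + 2·[σ]_L = (0) + 2·(0) + (2) + 2·(-1) = 0
  T: [k_r]_T + 2·[τ]_T + [E]_T + 2·[σ]_T = (-1) + 2·(1) + (-2) + 2·(-2) = -5
Net dimensions [M³ T⁻⁵] ≠ [1] — not dimensionless.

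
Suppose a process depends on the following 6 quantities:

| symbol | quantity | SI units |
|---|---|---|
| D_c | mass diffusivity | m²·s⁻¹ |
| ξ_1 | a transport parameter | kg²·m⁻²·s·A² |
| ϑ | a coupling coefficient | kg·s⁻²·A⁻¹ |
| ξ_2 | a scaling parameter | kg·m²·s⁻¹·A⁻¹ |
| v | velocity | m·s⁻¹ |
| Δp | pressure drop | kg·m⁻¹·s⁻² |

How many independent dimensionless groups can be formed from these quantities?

There are 6 variables and 4 base dimensions (M, L, T, I).
The dimension matrix has rank 4.
Independent dimensionless groups: 6 − 4 = 2.

2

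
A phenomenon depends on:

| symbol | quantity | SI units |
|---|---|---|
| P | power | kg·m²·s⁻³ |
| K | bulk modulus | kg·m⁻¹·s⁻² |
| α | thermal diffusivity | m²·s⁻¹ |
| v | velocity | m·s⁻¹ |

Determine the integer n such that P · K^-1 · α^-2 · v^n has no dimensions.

1

Balance the L exponent: (1)·n from v, plus (2) − (-1) − 2·(2) = -1 from the rest, must sum to zero.
n − 1 = 0, so n = 1.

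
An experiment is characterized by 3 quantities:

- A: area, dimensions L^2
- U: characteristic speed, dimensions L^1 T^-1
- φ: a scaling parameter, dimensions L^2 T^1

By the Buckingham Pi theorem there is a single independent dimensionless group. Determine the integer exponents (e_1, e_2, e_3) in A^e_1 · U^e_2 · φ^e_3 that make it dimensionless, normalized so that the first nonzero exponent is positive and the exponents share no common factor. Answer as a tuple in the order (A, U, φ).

(3, -2, -2)

L: e_1·(2) + e_2·(1) + e_3·(2) = 0
T: e_1·(0) + e_2·(-1) + e_3·(1) = 0
Solving this homogeneous linear system for the smallest-integer solution (first nonzero entry positive) gives (3, -2, -2).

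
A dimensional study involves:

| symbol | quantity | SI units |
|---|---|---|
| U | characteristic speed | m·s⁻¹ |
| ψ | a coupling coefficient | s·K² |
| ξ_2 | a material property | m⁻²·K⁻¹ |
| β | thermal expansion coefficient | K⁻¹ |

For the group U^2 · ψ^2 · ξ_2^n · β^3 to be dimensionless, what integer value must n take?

1

Balance the L exponent: (-2)·n from ξ_2, plus 2·(1) + 2·(0) + 3·(0) = 2 from the rest, must sum to zero.
-2n + 2 = 0, so n = 1.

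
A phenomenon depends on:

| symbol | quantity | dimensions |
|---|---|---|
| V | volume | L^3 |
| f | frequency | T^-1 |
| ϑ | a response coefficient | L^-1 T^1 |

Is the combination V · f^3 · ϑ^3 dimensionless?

yes

Sum the exponent of each base dimension across the product:
  L: [V]_L + 3·[f]_L + 3·[ϑ]_L = (3) + 3·(0) + 3·(-1) = 0
  T: [V]_T + 3·[f]_T + 3·[ϑ]_T = (0) + 3·(-1) + 3·(1) = 0
All base exponents vanish — dimensionless.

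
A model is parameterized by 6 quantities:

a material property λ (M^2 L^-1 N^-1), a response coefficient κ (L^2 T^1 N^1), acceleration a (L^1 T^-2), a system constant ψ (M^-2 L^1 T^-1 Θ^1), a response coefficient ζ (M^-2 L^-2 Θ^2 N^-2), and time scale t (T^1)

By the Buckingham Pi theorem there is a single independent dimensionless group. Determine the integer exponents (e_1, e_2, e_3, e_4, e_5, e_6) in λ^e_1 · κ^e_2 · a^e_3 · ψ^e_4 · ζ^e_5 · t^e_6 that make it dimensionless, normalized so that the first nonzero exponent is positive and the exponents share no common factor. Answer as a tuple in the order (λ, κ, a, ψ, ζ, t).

(1, -1, -1, 2, -1, 1)

M: e_1·(2) + e_2·(0) + e_3·(0) + e_4·(-2) + e_5·(-2) + e_6·(0) = 0
L: e_1·(-1) + e_2·(2) + e_3·(1) + e_4·(1) + e_5·(-2) + e_6·(0) = 0
T: e_1·(0) + e_2·(1) + e_3·(-2) + e_4·(-1) + e_5·(0) + e_6·(1) = 0
Θ: e_1·(0) + e_2·(0) + e_3·(0) + e_4·(1) + e_5·(2) + e_6·(0) = 0
N: e_1·(-1) + e_2·(1) + e_3·(0) + e_4·(0) + e_5·(-2) + e_6·(0) = 0
Solving this homogeneous linear system for the smallest-integer solution (first nonzero entry positive) gives (1, -1, -1, 2, -1, 1).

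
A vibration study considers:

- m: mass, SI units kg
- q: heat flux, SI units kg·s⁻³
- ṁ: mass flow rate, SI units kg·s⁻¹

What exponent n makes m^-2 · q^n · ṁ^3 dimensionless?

-1

Balance the M exponent: (1)·n from q, plus −2·(1) + 3·(1) = 1 from the rest, must sum to zero.
n + 1 = 0, so n = -1.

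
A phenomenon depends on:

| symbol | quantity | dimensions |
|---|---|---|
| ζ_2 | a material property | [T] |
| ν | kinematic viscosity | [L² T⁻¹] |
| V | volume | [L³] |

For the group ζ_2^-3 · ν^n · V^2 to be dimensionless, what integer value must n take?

Balance the L exponent: (2)·n from ν, plus −3·(0) + 2·(3) = 6 from the rest, must sum to zero.
2n + 6 = 0, so n = -3.

-3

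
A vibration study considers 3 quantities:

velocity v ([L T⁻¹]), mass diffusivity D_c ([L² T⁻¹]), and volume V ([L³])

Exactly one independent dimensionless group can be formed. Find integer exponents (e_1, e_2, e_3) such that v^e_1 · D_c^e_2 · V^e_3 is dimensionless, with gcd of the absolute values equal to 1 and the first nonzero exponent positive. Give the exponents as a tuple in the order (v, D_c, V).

(3, -3, 1)

L: e_1·(1) + e_2·(2) + e_3·(3) = 0
T: e_1·(-1) + e_2·(-1) + e_3·(0) = 0
Solving this homogeneous linear system for the smallest-integer solution (first nonzero entry positive) gives (3, -3, 1).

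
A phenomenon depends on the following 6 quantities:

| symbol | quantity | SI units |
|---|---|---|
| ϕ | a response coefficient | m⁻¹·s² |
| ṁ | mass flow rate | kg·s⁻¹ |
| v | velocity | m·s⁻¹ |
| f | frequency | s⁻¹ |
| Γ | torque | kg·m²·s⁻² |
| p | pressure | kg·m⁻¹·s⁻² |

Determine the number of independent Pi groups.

3

There are 6 variables and 3 base dimensions (M, L, T).
The dimension matrix has rank 3.
Independent dimensionless groups: 6 − 3 = 3.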